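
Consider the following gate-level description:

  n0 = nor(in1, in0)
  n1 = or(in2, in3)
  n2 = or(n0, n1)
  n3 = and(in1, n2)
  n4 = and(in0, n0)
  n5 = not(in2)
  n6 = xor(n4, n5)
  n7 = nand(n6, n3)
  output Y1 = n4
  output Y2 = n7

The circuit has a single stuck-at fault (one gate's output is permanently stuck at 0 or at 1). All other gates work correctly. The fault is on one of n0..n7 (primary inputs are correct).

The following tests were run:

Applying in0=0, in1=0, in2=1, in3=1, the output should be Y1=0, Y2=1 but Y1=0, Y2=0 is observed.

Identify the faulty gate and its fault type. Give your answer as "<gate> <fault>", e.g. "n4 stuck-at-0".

Fault-free values for test 1 (in0=0, in1=0, in2=1, in3=1): n0=1, n1=1, n2=1, n3=0, n4=0, n5=0, n6=0, n7=1, giving Y1=0, Y2=1. Observed Y1=0, Y2=0.
Test 1: faults giving observed Y1=0, Y2=0 are {n7 stuck-at-0}.
Only n7 stuck-at-0 is consistent with every test.

n7 stuck-at-0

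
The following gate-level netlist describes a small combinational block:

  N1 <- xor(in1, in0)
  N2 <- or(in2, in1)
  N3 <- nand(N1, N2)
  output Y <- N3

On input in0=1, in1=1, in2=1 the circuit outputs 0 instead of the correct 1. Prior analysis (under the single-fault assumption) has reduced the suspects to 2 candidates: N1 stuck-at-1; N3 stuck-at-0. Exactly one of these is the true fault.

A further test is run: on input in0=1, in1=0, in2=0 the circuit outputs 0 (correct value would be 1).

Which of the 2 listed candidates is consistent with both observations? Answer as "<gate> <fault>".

Evaluate each candidate on input in0=1, in1=0, in2=0:
  N1 stuck-at-1: N1=1 [stuck-at-1], N2=0, N3=1 → 1 — eliminated
  N3 stuck-at-0: N1=1, N2=0, N3=0 [stuck-at-0] → 0 — matches
Only N3 stuck-at-0 reproduces the observed 0.

N3 stuck-at-0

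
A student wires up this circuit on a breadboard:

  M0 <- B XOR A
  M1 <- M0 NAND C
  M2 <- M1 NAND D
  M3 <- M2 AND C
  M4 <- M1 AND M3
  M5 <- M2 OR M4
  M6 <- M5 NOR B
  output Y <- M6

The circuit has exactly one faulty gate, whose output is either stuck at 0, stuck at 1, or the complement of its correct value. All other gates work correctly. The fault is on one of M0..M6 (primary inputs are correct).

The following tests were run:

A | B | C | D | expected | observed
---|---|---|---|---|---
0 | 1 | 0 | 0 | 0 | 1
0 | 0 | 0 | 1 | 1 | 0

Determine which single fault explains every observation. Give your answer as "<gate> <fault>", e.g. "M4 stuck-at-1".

Fault-free values for test 1 (A=0, B=1, C=0, D=0): M0=1, M1=1, M2=1, M3=0, M4=0, M5=1, M6=0, giving Y=0. Observed 1.
Test 1: faults giving observed 1 are {M6 stuck-at-1, M6 inverted output}.
Test 2 (A=0, B=0, C=0, D=1): fault-free M0=0, M1=1, M2=0, M3=0, M4=0, M5=0, M6=1 → 1; observed 0. Eliminates M6 stuck-at-1.
Only M6 inverted output is consistent with every test.

M6 inverted output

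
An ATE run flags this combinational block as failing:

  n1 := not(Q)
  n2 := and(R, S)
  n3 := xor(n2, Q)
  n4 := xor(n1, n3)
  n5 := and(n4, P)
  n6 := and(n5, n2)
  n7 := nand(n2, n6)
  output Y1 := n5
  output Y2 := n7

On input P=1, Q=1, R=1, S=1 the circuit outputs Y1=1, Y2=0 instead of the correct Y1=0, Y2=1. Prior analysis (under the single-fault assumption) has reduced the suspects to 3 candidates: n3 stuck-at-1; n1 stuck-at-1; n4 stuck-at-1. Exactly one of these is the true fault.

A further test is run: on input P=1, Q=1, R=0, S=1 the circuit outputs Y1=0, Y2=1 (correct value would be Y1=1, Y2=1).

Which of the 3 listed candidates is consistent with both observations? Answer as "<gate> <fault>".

Evaluate each candidate on input P=1, Q=1, R=0, S=1:
  n3 stuck-at-1: n1=0, n2=0, n3=1 [stuck-at-1], n4=1, n5=1, n6=0, n7=1 → Y1=1, Y2=1 — eliminated
  n1 stuck-at-1: n1=1 [stuck-at-1], n2=0, n3=1, n4=0, n5=0, n6=0, n7=1 → Y1=0, Y2=1 — matches
  n4 stuck-at-1: n1=0, n2=0, n3=1, n4=1 [stuck-at-1], n5=1, n6=0, n7=1 → Y1=1, Y2=1 — eliminated
Only n1 stuck-at-1 reproduces the observed Y1=0, Y2=1.

n1 stuck-at-1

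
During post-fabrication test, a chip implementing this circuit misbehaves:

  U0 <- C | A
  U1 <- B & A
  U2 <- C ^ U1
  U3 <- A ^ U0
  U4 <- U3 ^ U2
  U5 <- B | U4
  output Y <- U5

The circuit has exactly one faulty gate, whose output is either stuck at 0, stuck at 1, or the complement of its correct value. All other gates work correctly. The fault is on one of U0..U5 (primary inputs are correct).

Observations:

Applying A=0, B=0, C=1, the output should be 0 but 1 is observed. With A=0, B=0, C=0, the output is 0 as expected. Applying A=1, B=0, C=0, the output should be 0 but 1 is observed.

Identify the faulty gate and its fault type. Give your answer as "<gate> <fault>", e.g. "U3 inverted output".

U0 stuck-at-0

Fault-free values for test 1 (A=0, B=0, C=1): U0=1, U1=0, U2=1, U3=1, U4=0, U5=0, giving Y=0. Observed 1.
Test 1: faults giving observed 1 are {U0 stuck-at-0, U0 inverted output, U1 stuck-at-1, U1 inverted output, U2 stuck-at-0, U2 inverted output, U3 stuck-at-0, U3 inverted output, U4 stuck-at-1, U4 inverted output, U5 stuck-at-1, U5 inverted output}.
Test 2 (A=0, B=0, C=0): fault-free U0=0, U1=0, U2=0, U3=0, U4=0, U5=0 → 0; observed 0. Eliminates U0 inverted output, U1 stuck-at-1, U1 inverted output, U2 inverted output, U3 inverted output, U4 stuck-at-1, U4 inverted output, U5 stuck-at-1, U5 inverted output.
Test 3 (A=1, B=0, C=0): fault-free U0=1, U1=0, U2=0, U3=0, U4=0, U5=0 → 0; observed 1. Eliminates U2 stuck-at-0, U3 stuck-at-0.
Only U0 stuck-at-0 is consistent with every test.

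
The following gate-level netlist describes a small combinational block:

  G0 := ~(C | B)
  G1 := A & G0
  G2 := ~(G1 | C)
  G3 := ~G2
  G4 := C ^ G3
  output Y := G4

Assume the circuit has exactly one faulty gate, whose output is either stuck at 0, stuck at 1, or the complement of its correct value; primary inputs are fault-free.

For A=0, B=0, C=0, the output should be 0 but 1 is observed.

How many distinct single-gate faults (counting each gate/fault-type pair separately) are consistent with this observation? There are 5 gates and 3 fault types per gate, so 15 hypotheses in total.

8

Fault-free: G0=1, G1=0, G2=1, G3=0, G4=0 → 0. Observed 1.
  G0: none of the 3 fault types match ✗
  G1: stuck-at-1, inverted output ✓; others ✗
  G2: stuck-at-0, inverted output ✓; others ✗
  G3: stuck-at-1, inverted output ✓; others ✗
  G4: stuck-at-1, inverted output ✓; others ✗
Consistent faults: {G1 stuck-at-1, G1 inverted output, G2 stuck-at-0, G2 inverted output, G3 stuck-at-1, G3 inverted output, G4 stuck-at-1, G4 inverted output} — 8 in all.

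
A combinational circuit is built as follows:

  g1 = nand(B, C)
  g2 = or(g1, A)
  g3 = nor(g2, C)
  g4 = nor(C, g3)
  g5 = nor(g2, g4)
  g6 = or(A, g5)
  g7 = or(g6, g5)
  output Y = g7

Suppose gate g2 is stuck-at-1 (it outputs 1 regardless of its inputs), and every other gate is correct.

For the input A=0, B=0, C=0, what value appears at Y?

0

Propagate with g2 forced: g1=1, g2=1 [stuck-at-1], g3=0, g4=1, g5=0, g6=0, g7=0.
So Y = 0. (Same as the fault-free value — the fault is masked on this input.)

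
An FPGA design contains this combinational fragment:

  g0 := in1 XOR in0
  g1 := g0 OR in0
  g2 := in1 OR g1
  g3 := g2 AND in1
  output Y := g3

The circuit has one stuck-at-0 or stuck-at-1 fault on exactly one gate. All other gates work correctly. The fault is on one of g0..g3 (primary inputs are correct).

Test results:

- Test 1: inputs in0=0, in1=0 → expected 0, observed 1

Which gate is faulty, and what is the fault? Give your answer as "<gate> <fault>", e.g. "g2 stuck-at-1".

Fault-free values for test 1 (in0=0, in1=0): g0=0, g1=0, g2=0, g3=0, giving Y=0. Observed 1.
Test 1: faults giving observed 1 are {g3 stuck-at-1}.
Only g3 stuck-at-1 is consistent with every test.

g3 stuck-at-1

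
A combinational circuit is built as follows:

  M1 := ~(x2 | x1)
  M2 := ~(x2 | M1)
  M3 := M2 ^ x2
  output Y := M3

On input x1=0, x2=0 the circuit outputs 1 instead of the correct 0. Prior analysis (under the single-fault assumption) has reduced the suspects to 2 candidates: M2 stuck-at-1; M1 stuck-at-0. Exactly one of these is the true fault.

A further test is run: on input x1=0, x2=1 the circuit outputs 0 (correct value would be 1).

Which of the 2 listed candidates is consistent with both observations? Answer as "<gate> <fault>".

M2 stuck-at-1

Evaluate each candidate on input x1=0, x2=1:
  M2 stuck-at-1: M1=0, M2=1 [stuck-at-1], M3=0 → 0 — matches
  M1 stuck-at-0: M1=0 [stuck-at-0], M2=0, M3=1 → 1 — eliminated
Only M2 stuck-at-1 reproduces the observed 0.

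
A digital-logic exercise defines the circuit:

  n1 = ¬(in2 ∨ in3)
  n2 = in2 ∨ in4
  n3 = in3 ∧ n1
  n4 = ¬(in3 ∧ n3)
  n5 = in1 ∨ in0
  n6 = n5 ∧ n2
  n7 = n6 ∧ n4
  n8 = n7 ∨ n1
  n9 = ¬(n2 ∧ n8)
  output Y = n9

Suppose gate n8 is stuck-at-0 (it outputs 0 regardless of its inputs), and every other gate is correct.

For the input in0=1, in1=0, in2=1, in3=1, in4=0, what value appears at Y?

1

Propagate with n8 forced: n1=0, n2=1, n3=0, n4=1, n5=1, n6=1, n7=1, n8=0 [stuck-at-0], n9=1.
So Y = 1. (Without the fault it would be 0.)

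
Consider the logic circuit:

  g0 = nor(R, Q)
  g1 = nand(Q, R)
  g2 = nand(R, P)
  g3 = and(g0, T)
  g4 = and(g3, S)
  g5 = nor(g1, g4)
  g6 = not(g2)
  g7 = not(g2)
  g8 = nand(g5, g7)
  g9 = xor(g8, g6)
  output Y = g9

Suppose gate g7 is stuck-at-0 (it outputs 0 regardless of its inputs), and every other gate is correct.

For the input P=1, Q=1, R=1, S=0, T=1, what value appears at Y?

Propagate with g7 forced: g0=0, g1=0, g2=0, g3=0, g4=0, g5=1, g6=1, g7=0 [stuck-at-0], g8=1, g9=0.
So Y = 0. (Without the fault it would be 1.)

0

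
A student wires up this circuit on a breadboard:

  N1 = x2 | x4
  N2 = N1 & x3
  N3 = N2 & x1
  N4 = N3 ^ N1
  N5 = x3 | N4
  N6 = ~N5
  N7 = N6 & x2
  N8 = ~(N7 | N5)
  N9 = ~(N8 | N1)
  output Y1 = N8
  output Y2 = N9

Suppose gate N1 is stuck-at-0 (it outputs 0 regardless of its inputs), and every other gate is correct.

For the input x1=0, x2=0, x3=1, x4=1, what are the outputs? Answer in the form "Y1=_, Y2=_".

Propagate with N1 forced: N1=0 [stuck-at-0], N2=0, N3=0, N4=0, N5=1, N6=0, N7=0, N8=0, N9=1.
So the outputs are Y1=0, Y2=1. (Without the fault they would be Y1=0, Y2=0.)

Y1=0, Y2=1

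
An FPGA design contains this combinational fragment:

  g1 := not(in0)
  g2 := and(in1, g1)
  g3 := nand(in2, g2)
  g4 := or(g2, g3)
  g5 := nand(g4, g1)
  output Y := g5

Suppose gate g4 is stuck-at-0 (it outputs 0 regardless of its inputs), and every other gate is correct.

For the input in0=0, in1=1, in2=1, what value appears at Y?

1

Propagate with g4 forced: g1=1, g2=1, g3=0, g4=0 [stuck-at-0], g5=1.
So Y = 1. (Without the fault it would be 0.)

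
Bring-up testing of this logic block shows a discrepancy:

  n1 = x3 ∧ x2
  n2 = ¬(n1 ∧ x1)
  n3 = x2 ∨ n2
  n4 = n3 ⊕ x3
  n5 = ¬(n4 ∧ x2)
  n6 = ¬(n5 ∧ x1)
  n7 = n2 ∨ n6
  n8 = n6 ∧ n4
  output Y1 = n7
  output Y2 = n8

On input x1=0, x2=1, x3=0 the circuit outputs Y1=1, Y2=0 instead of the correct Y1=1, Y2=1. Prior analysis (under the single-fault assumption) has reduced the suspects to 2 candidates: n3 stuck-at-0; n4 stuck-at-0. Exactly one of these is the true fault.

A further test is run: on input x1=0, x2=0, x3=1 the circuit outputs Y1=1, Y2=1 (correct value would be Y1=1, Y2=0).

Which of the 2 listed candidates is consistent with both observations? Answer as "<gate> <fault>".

n3 stuck-at-0

Evaluate each candidate on input x1=0, x2=0, x3=1:
  n3 stuck-at-0: n1=0, n2=1, n3=0 [stuck-at-0], n4=1, n5=1, n6=1, n7=1, n8=1 → Y1=1, Y2=1 — matches
  n4 stuck-at-0: n1=0, n2=1, n3=1, n4=0 [stuck-at-0], n5=1, n6=1, n7=1, n8=0 → Y1=1, Y2=0 — eliminated
Only n3 stuck-at-0 reproduces the observed Y1=1, Y2=1.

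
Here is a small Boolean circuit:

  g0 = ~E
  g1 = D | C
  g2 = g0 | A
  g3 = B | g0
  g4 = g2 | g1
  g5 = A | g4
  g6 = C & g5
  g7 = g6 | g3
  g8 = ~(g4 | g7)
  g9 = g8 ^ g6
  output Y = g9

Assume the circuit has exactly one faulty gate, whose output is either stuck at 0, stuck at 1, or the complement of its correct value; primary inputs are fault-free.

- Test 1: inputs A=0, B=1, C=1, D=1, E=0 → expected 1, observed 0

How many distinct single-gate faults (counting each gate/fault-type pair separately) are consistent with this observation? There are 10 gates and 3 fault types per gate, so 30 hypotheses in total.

10

Fault-free: g0=1, g1=1, g2=1, g3=1, g4=1, g5=1, g6=1, g7=1, g8=0, g9=1 → 1. Observed 0.
  g0: none of the 3 fault types match ✗
  g1: none of the 3 fault types match ✗
  g2: none of the 3 fault types match ✗
  g3: none of the 3 fault types match ✗
  g4: stuck-at-0, inverted output ✓; others ✗
  g5: stuck-at-0, inverted output ✓; others ✗
  g6: stuck-at-0, inverted output ✓; others ✗
  g7: none of the 3 fault types match ✗
  g8: stuck-at-1, inverted output ✓; others ✗
  g9: stuck-at-0, inverted output ✓; others ✗
Consistent faults: {g4 stuck-at-0, g4 inverted output, g5 stuck-at-0, g5 inverted output, g6 stuck-at-0, g6 inverted output, g8 stuck-at-1, g8 inverted output, g9 stuck-at-0, g9 inverted output} — 10 in all.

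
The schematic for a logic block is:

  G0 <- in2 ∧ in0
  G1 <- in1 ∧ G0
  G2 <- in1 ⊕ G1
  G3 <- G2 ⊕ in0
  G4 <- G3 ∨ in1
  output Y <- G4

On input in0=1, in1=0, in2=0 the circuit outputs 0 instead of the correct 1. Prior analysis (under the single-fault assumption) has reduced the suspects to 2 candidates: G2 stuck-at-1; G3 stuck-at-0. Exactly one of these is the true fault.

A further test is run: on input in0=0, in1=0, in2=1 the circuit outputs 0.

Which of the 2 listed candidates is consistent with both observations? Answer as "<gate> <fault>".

Evaluate each candidate on input in0=0, in1=0, in2=1:
  G2 stuck-at-1: G0=0, G1=0, G2=1 [stuck-at-1], G3=1, G4=1 → 1 — eliminated
  G3 stuck-at-0: G0=0, G1=0, G2=0, G3=0 [stuck-at-0], G4=0 → 0 — matches
Only G3 stuck-at-0 reproduces the observed 0.

G3 stuck-at-0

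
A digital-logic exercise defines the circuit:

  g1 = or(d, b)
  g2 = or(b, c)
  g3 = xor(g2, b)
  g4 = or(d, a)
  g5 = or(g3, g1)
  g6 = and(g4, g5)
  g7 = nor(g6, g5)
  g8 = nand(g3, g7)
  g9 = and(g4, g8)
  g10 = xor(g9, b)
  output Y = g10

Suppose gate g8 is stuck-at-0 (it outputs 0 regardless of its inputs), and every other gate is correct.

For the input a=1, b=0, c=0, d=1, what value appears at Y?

0

Propagate with g8 forced: g1=1, g2=0, g3=0, g4=1, g5=1, g6=1, g7=0, g8=0 [stuck-at-0], g9=0, g10=0.
So Y = 0. (Without the fault it would be 1.)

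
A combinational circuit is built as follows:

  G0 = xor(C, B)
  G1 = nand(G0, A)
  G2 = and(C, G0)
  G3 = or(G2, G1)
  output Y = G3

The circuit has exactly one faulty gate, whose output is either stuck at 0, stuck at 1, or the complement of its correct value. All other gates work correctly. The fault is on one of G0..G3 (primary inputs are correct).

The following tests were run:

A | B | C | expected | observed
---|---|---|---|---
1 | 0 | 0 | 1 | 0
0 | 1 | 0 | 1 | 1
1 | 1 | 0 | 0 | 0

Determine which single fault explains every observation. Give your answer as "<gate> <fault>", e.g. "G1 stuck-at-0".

G0 stuck-at-1

Fault-free values for test 1 (A=1, B=0, C=0): G0=0, G1=1, G2=0, G3=1, giving Y=1. Observed 0.
Test 1: faults giving observed 0 are {G0 stuck-at-1, G0 inverted output, G1 stuck-at-0, G1 inverted output, G3 stuck-at-0, G3 inverted output}.
Test 2 (A=0, B=1, C=0): fault-free G0=1, G1=1, G2=0, G3=1 → 1; observed 1. Eliminates G1 stuck-at-0, G1 inverted output, G3 stuck-at-0, G3 inverted output.
Test 3 (A=1, B=1, C=0): fault-free G0=1, G1=0, G2=0, G3=0 → 0; observed 0. Eliminates G0 inverted output.
Only G0 stuck-at-1 is consistent with every test.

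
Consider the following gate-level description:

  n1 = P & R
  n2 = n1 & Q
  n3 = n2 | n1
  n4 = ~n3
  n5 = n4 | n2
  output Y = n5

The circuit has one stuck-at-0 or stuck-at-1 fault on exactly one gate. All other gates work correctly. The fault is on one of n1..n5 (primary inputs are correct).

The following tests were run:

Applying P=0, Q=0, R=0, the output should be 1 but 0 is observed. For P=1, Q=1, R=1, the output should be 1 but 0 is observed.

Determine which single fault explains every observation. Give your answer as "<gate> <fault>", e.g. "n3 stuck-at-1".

n5 stuck-at-0

Fault-free values for test 1 (P=0, Q=0, R=0): n1=0, n2=0, n3=0, n4=1, n5=1, giving Y=1. Observed 0.
Test 1: faults giving observed 0 are {n1 stuck-at-1, n3 stuck-at-1, n4 stuck-at-0, n5 stuck-at-0}.
Test 2 (P=1, Q=1, R=1): fault-free n1=1, n2=1, n3=1, n4=0, n5=1 → 1; observed 0. Eliminates n1 stuck-at-1, n3 stuck-at-1, n4 stuck-at-0.
Only n5 stuck-at-0 is consistent with every test.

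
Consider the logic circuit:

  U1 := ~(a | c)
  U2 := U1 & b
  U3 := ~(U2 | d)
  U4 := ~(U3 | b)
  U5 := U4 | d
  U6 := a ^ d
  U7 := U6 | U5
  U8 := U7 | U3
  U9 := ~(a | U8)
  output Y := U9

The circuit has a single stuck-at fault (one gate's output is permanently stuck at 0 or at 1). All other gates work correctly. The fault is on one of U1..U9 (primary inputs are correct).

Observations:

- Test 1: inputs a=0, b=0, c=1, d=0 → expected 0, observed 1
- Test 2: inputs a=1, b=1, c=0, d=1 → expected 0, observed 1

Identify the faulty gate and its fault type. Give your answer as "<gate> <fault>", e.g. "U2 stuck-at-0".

Fault-free values for test 1 (a=0, b=0, c=1, d=0): U1=0, U2=0, U3=1, U4=0, U5=0, U6=0, U7=0, U8=1, U9=0, giving Y=0. Observed 1.
Test 1: faults giving observed 1 are {U8 stuck-at-0, U9 stuck-at-1}.
Test 2 (a=1, b=1, c=0, d=1): fault-free U1=0, U2=0, U3=0, U4=0, U5=1, U6=0, U7=1, U8=1, U9=0 → 0; observed 1. Eliminates U8 stuck-at-0.
Only U9 stuck-at-1 is consistent with every test.

U9 stuck-at-1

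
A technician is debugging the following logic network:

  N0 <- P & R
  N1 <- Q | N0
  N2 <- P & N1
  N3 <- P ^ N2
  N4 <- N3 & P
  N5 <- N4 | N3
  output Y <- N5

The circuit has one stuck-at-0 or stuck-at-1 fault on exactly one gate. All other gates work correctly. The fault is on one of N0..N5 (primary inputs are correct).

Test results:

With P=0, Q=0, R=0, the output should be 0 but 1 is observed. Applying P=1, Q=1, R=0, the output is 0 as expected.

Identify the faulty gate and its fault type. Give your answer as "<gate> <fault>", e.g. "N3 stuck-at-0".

N2 stuck-at-1

Fault-free values for test 1 (P=0, Q=0, R=0): N0=0, N1=0, N2=0, N3=0, N4=0, N5=0, giving Y=0. Observed 1.
Test 1: faults giving observed 1 are {N2 stuck-at-1, N3 stuck-at-1, N4 stuck-at-1, N5 stuck-at-1}.
Test 2 (P=1, Q=1, R=0): fault-free N0=0, N1=1, N2=1, N3=0, N4=0, N5=0 → 0; observed 0. Eliminates N3 stuck-at-1, N4 stuck-at-1, N5 stuck-at-1.
Only N2 stuck-at-1 is consistent with every test.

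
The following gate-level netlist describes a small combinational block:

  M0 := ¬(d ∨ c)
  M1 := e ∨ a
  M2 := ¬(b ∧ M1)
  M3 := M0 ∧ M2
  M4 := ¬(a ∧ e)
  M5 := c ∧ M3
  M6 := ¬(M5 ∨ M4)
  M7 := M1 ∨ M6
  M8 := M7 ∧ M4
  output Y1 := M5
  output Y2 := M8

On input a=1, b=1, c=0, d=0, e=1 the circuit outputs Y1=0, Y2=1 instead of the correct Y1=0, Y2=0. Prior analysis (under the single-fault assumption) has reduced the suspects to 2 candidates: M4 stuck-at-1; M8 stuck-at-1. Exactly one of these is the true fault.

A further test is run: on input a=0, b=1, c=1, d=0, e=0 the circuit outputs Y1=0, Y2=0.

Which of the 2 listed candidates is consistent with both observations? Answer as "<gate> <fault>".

M4 stuck-at-1

Evaluate each candidate on input a=0, b=1, c=1, d=0, e=0:
  M4 stuck-at-1: M0=0, M1=0, M2=1, M3=0, M4=1 [stuck-at-1], M5=0, M6=0, M7=0, M8=0 → Y1=0, Y2=0 — matches
  M8 stuck-at-1: M0=0, M1=0, M2=1, M3=0, M4=1, M5=0, M6=0, M7=0, M8=1 [stuck-at-1] → Y1=0, Y2=1 — eliminated
Only M4 stuck-at-1 reproduces the observed Y1=0, Y2=0.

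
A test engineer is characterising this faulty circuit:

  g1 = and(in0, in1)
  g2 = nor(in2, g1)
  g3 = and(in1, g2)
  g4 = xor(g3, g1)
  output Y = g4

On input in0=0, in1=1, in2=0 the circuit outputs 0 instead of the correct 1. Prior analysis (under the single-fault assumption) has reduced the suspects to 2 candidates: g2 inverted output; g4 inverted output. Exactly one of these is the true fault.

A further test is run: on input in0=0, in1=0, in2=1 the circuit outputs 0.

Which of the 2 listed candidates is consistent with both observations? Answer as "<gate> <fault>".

g2 inverted output

Evaluate each candidate on input in0=0, in1=0, in2=1:
  g2 inverted output: g1=0, g2=1 [inverted output], g3=0, g4=0 → 0 — matches
  g4 inverted output: g1=0, g2=0, g3=0, g4=1 [inverted output] → 1 — eliminated
Only g2 inverted output reproduces the observed 0.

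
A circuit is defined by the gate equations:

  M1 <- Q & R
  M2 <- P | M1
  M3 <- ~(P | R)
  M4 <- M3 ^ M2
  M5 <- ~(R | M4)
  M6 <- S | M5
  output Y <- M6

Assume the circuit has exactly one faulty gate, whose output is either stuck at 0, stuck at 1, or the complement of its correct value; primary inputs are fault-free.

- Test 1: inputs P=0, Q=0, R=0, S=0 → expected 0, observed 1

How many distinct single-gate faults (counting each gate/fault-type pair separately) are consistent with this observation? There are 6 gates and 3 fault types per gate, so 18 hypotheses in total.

Fault-free: M1=0, M2=0, M3=1, M4=1, M5=0, M6=0 → 0. Observed 1.
  M1: stuck-at-1, inverted output ✓; others ✗
  M2: stuck-at-1, inverted output ✓; others ✗
  M3: stuck-at-0, inverted output ✓; others ✗
  M4: stuck-at-0, inverted output ✓; others ✗
  M5: stuck-at-1, inverted output ✓; others ✗
  M6: stuck-at-1, inverted output ✓; others ✗
Consistent faults: {M1 stuck-at-1, M1 inverted output, M2 stuck-at-1, M2 inverted output, M3 stuck-at-0, M3 inverted output, M4 stuck-at-0, M4 inverted output, M5 stuck-at-1, M5 inverted output, M6 stuck-at-1, M6 inverted output} — 12 in all.

12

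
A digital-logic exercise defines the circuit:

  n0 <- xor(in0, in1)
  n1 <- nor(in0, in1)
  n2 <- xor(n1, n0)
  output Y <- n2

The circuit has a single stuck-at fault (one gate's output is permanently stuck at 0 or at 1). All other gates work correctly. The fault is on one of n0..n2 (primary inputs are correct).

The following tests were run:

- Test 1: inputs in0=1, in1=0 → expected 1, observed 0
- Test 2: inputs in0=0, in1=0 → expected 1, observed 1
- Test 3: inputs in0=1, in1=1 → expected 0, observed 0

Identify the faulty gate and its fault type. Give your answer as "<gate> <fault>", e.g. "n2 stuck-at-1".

n0 stuck-at-0

Fault-free values for test 1 (in0=1, in1=0): n0=1, n1=0, n2=1, giving Y=1. Observed 0.
Test 1: faults giving observed 0 are {n0 stuck-at-0, n1 stuck-at-1, n2 stuck-at-0}.
Test 2 (in0=0, in1=0): fault-free n0=0, n1=1, n2=1 → 1; observed 1. Eliminates n2 stuck-at-0.
Test 3 (in0=1, in1=1): fault-free n0=0, n1=0, n2=0 → 0; observed 0. Eliminates n1 stuck-at-1.
Only n0 stuck-at-0 is consistent with every test.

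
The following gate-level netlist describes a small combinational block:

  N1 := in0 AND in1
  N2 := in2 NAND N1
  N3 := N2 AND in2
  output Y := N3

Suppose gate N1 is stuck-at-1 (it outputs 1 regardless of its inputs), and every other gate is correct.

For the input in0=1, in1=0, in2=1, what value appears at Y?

0

Propagate with N1 forced: N1=1 [stuck-at-1], N2=0, N3=0.
So Y = 0. (Without the fault it would be 1.)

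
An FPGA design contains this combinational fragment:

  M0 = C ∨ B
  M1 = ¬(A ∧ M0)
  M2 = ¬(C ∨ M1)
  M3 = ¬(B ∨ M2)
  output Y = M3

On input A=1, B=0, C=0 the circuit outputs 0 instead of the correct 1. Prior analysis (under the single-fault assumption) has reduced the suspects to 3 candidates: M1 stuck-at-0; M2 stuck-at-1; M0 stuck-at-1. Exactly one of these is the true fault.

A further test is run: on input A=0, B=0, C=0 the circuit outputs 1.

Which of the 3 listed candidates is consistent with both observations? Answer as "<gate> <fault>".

Evaluate each candidate on input A=0, B=0, C=0:
  M1 stuck-at-0: M0=0, M1=0 [stuck-at-0], M2=1, M3=0 → 0 — eliminated
  M2 stuck-at-1: M0=0, M1=1, M2=1 [stuck-at-1], M3=0 → 0 — eliminated
  M0 stuck-at-1: M0=1 [stuck-at-1], M1=1, M2=0, M3=1 → 1 — matches
Only M0 stuck-at-1 reproduces the observed 1.

M0 stuck-at-1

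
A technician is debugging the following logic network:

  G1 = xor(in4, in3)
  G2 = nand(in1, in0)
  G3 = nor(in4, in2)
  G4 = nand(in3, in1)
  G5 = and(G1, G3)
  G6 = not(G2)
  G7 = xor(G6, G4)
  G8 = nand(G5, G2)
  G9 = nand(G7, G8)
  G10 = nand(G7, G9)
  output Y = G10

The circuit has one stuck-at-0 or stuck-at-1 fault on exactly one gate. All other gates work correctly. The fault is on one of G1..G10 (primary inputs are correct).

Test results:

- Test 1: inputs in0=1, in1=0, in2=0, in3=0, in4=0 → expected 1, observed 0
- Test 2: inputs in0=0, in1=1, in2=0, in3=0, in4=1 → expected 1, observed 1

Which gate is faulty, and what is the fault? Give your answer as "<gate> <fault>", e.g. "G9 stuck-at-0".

G1 stuck-at-1

Fault-free values for test 1 (in0=1, in1=0, in2=0, in3=0, in4=0): G1=0, G2=1, G3=1, G4=1, G5=0, G6=0, G7=1, G8=1, G9=0, G10=1, giving Y=1. Observed 0.
Test 1: faults giving observed 0 are {G1 stuck-at-1, G5 stuck-at-1, G8 stuck-at-0, G9 stuck-at-1, G10 stuck-at-0}.
Test 2 (in0=0, in1=1, in2=0, in3=0, in4=1): fault-free G1=1, G2=1, G3=0, G4=1, G5=0, G6=0, G7=1, G8=1, G9=0, G10=1 → 1; observed 1. Eliminates G5 stuck-at-1, G8 stuck-at-0, G9 stuck-at-1, G10 stuck-at-0.
Only G1 stuck-at-1 is consistent with every test.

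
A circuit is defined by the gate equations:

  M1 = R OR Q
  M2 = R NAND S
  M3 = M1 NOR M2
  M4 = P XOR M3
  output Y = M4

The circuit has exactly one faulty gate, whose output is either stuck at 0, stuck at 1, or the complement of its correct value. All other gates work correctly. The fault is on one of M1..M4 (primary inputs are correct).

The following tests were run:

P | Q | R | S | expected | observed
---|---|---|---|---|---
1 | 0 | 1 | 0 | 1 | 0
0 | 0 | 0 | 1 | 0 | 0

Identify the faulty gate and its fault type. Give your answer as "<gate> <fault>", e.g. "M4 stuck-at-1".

M4 stuck-at-0

Fault-free values for test 1 (P=1, Q=0, R=1, S=0): M1=1, M2=1, M3=0, M4=1, giving Y=1. Observed 0.
Test 1: faults giving observed 0 are {M3 stuck-at-1, M3 inverted output, M4 stuck-at-0, M4 inverted output}.
Test 2 (P=0, Q=0, R=0, S=1): fault-free M1=0, M2=1, M3=0, M4=0 → 0; observed 0. Eliminates M3 stuck-at-1, M3 inverted output, M4 inverted output.
Only M4 stuck-at-0 is consistent with every test.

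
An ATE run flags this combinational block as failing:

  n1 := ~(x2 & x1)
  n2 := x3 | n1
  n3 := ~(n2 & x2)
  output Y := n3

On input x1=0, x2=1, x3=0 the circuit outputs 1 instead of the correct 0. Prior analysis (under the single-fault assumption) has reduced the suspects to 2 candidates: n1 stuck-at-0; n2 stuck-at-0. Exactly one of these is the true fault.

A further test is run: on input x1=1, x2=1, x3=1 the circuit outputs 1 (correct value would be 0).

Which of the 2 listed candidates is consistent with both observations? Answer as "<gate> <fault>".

Evaluate each candidate on input x1=1, x2=1, x3=1:
  n1 stuck-at-0: n1=0 [stuck-at-0], n2=1, n3=0 → 0 — eliminated
  n2 stuck-at-0: n1=0, n2=0 [stuck-at-0], n3=1 → 1 — matches
Only n2 stuck-at-0 reproduces the observed 1.

n2 stuck-at-0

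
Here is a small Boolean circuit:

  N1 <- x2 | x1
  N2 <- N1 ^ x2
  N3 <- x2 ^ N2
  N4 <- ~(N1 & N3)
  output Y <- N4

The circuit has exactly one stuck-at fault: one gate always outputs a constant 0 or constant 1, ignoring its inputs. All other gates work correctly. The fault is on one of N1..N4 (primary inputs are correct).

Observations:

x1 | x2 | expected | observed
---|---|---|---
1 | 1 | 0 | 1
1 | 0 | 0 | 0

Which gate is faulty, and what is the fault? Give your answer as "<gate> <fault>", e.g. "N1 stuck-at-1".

Fault-free values for test 1 (x1=1, x2=1): N1=1, N2=0, N3=1, N4=0, giving Y=0. Observed 1.
Test 1: faults giving observed 1 are {N1 stuck-at-0, N2 stuck-at-1, N3 stuck-at-0, N4 stuck-at-1}.
Test 2 (x1=1, x2=0): fault-free N1=1, N2=1, N3=1, N4=0 → 0; observed 0. Eliminates N1 stuck-at-0, N3 stuck-at-0, N4 stuck-at-1.
Only N2 stuck-at-1 is consistent with every test.

N2 stuck-at-1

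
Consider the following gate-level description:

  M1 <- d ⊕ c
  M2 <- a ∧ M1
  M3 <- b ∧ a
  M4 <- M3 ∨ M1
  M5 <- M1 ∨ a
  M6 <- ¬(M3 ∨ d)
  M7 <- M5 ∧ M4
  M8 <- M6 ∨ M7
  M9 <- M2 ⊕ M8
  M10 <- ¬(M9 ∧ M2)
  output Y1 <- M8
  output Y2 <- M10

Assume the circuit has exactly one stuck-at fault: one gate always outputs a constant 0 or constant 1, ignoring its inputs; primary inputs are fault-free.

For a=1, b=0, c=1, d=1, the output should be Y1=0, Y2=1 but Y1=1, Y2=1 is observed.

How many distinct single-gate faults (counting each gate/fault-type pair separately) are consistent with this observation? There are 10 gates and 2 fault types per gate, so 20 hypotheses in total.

6

Fault-free: M1=0, M2=0, M3=0, M4=0, M5=1, M6=0, M7=0, M8=0, M9=0, M10=1 → Y1=0, Y2=1. Observed Y1=1, Y2=1.
  M1: stuck-at-1 ✓; others ✗
  M2: none of the 2 fault types match ✗
  M3: stuck-at-1 ✓; others ✗
  M4: stuck-at-1 ✓; others ✗
  M5: none of the 2 fault types match ✗
  M6: stuck-at-1 ✓; others ✗
  M7: stuck-at-1 ✓; others ✗
  M8: stuck-at-1 ✓; others ✗
  M9: none of the 2 fault types match ✗
  M10: none of the 2 fault types match ✗
Consistent faults: {M1 stuck-at-1, M3 stuck-at-1, M4 stuck-at-1, M6 stuck-at-1, M7 stuck-at-1, M8 stuck-at-1} — 6 in all.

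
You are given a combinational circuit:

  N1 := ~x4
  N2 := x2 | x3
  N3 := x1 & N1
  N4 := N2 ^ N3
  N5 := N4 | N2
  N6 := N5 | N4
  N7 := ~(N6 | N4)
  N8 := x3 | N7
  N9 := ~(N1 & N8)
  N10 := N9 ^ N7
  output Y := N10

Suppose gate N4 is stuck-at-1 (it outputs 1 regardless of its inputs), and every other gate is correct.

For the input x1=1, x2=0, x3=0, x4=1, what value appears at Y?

1

Propagate with N4 forced: N1=0, N2=0, N3=0, N4=1 [stuck-at-1], N5=1, N6=1, N7=0, N8=0, N9=1, N10=1.
So Y = 1. (Without the fault it would be 0.)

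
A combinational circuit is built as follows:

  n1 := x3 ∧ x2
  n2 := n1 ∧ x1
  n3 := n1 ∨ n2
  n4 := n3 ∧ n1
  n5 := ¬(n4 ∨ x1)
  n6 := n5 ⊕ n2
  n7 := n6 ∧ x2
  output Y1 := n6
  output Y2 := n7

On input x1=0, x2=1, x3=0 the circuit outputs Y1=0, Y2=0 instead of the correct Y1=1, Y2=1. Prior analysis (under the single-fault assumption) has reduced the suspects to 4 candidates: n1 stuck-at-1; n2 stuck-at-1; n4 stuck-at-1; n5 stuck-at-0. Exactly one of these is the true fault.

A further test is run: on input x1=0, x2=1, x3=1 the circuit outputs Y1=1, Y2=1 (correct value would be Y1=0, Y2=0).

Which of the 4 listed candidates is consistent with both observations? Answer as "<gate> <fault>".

n2 stuck-at-1

Evaluate each candidate on input x1=0, x2=1, x3=1:
  n1 stuck-at-1: n1=1 [stuck-at-1], n2=0, n3=1, n4=1, n5=0, n6=0, n7=0 → Y1=0, Y2=0 — eliminated
  n2 stuck-at-1: n1=1, n2=1 [stuck-at-1], n3=1, n4=1, n5=0, n6=1, n7=1 → Y1=1, Y2=1 — matches
  n4 stuck-at-1: n1=1, n2=0, n3=1, n4=1 [stuck-at-1], n5=0, n6=0, n7=0 → Y1=0, Y2=0 — eliminated
  n5 stuck-at-0: n1=1, n2=0, n3=1, n4=1, n5=0 [stuck-at-0], n6=0, n7=0 → Y1=0, Y2=0 — eliminated
Only n2 stuck-at-1 reproduces the observed Y1=1, Y2=1.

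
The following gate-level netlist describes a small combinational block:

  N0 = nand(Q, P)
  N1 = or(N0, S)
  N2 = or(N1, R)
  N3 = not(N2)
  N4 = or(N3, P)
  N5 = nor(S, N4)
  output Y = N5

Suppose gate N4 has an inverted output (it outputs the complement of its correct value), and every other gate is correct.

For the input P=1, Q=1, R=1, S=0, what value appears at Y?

1

Propagate with N4 forced: N0=0, N1=0, N2=1, N3=0, N4=0 [inverted output], N5=1.
So Y = 1. (Without the fault it would be 0.)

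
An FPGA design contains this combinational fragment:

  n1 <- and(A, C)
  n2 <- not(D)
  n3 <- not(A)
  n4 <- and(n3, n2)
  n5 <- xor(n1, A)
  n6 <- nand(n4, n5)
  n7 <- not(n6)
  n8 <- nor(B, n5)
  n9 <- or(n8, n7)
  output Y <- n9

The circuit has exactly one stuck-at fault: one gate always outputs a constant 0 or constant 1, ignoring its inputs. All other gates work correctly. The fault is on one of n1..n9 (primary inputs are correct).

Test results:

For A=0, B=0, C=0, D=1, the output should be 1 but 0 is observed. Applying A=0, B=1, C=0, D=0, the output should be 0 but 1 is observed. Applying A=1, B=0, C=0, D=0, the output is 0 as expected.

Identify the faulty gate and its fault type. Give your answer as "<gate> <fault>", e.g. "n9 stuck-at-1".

Fault-free values for test 1 (A=0, B=0, C=0, D=1): n1=0, n2=0, n3=1, n4=0, n5=0, n6=1, n7=0, n8=1, n9=1, giving Y=1. Observed 0.
Test 1: faults giving observed 0 are {n1 stuck-at-1, n5 stuck-at-1, n8 stuck-at-0, n9 stuck-at-0}.
Test 2 (A=0, B=1, C=0, D=0): fault-free n1=0, n2=1, n3=1, n4=1, n5=0, n6=1, n7=0, n8=0, n9=0 → 0; observed 1. Eliminates n8 stuck-at-0, n9 stuck-at-0.
Test 3 (A=1, B=0, C=0, D=0): fault-free n1=0, n2=1, n3=0, n4=0, n5=1, n6=1, n7=0, n8=0, n9=0 → 0; observed 0. Eliminates n1 stuck-at-1.
Only n5 stuck-at-1 is consistent with every test.

n5 stuck-at-1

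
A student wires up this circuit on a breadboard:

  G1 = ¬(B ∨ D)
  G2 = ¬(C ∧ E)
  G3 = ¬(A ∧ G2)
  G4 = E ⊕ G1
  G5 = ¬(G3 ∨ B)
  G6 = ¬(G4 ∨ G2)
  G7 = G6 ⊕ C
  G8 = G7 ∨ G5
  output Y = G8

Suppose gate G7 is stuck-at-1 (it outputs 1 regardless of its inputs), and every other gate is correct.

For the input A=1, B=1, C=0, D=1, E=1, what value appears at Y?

Propagate with G7 forced: G1=0, G2=1, G3=0, G4=1, G5=0, G6=0, G7=1 [stuck-at-1], G8=1.
So Y = 1. (Without the fault it would be 0.)

1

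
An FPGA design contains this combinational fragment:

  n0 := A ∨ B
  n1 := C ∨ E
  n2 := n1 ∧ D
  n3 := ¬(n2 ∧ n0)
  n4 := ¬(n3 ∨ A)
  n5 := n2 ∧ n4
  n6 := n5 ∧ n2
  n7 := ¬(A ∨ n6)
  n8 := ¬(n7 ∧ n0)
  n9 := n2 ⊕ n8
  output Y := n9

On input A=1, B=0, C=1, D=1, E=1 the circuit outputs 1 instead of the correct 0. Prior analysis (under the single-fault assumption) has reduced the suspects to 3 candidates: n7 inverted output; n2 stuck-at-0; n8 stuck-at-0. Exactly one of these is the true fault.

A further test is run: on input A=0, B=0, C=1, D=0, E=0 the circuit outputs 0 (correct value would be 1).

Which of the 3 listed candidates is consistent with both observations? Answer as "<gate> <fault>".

Evaluate each candidate on input A=0, B=0, C=1, D=0, E=0:
  n7 inverted output: n0=0, n1=1, n2=0, n3=1, n4=0, n5=0, n6=0, n7=0 [inverted output], n8=1, n9=1 → 1 — eliminated
  n2 stuck-at-0: n0=0, n1=1, n2=0 [stuck-at-0], n3=1, n4=0, n5=0, n6=0, n7=1, n8=1, n9=1 → 1 — eliminated
  n8 stuck-at-0: n0=0, n1=1, n2=0, n3=1, n4=0, n5=0, n6=0, n7=1, n8=0 [stuck-at-0], n9=0 → 0 — matches
Only n8 stuck-at-0 reproduces the observed 0.

n8 stuck-at-0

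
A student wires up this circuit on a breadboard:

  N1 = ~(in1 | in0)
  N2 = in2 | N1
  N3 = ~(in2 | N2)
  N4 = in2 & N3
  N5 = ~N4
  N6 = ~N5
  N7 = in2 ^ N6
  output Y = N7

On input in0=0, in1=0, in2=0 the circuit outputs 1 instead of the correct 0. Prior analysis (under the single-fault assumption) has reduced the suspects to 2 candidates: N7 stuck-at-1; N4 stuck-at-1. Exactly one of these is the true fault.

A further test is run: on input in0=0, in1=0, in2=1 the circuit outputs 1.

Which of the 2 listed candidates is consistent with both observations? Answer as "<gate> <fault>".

N7 stuck-at-1

Evaluate each candidate on input in0=0, in1=0, in2=1:
  N7 stuck-at-1: N1=1, N2=1, N3=0, N4=0, N5=1, N6=0, N7=1 [stuck-at-1] → 1 — matches
  N4 stuck-at-1: N1=1, N2=1, N3=0, N4=1 [stuck-at-1], N5=0, N6=1, N7=0 → 0 — eliminated
Only N7 stuck-at-1 reproduces the observed 1.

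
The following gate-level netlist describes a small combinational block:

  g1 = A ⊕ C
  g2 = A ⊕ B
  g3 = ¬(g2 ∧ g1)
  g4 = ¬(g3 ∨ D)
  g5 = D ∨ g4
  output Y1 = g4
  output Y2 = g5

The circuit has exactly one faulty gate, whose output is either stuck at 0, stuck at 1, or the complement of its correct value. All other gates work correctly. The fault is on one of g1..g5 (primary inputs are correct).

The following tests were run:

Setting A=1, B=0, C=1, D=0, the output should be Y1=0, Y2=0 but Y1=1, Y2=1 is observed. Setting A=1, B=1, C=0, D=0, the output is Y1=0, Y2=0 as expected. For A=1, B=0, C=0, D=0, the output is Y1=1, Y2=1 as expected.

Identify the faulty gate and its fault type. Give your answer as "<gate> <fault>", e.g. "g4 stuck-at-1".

Fault-free values for test 1 (A=1, B=0, C=1, D=0): g1=0, g2=1, g3=1, g4=0, g5=0, giving Y1=0, Y2=0. Observed Y1=1, Y2=1.
Test 1: faults giving observed Y1=1, Y2=1 are {g1 stuck-at-1, g1 inverted output, g3 stuck-at-0, g3 inverted output, g4 stuck-at-1, g4 inverted output}.
Test 2 (A=1, B=1, C=0, D=0): fault-free g1=1, g2=0, g3=1, g4=0, g5=0 → Y1=0, Y2=0; observed Y1=0, Y2=0. Eliminates g3 stuck-at-0, g3 inverted output, g4 stuck-at-1, g4 inverted output.
Test 3 (A=1, B=0, C=0, D=0): fault-free g1=1, g2=1, g3=0, g4=1, g5=1 → Y1=1, Y2=1; observed Y1=1, Y2=1. Eliminates g1 inverted output.
Only g1 stuck-at-1 is consistent with every test.

g1 stuck-at-1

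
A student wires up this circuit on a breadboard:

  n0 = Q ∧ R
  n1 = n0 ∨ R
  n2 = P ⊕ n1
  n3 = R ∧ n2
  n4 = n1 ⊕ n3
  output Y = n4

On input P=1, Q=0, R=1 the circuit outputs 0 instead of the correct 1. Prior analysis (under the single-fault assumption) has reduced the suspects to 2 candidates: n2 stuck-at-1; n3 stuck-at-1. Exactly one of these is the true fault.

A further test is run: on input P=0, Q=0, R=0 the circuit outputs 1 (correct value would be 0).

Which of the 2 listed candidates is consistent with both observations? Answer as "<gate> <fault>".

n3 stuck-at-1

Evaluate each candidate on input P=0, Q=0, R=0:
  n2 stuck-at-1: n0=0, n1=0, n2=1 [stuck-at-1], n3=0, n4=0 → 0 — eliminated
  n3 stuck-at-1: n0=0, n1=0, n2=0, n3=1 [stuck-at-1], n4=1 → 1 — matches
Only n3 stuck-at-1 reproduces the observed 1.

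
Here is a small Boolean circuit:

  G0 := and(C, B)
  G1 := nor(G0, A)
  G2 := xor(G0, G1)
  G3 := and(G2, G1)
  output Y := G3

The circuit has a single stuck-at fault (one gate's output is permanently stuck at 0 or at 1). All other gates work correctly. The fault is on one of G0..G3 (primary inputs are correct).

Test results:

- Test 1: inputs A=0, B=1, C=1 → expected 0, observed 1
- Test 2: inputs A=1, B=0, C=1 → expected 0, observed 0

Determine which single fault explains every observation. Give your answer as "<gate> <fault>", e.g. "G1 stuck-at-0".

Fault-free values for test 1 (A=0, B=1, C=1): G0=1, G1=0, G2=1, G3=0, giving Y=0. Observed 1.
Test 1: faults giving observed 1 are {G0 stuck-at-0, G3 stuck-at-1}.
Test 2 (A=1, B=0, C=1): fault-free G0=0, G1=0, G2=0, G3=0 → 0; observed 0. Eliminates G3 stuck-at-1.
Only G0 stuck-at-0 is consistent with every test.

G0 stuck-at-0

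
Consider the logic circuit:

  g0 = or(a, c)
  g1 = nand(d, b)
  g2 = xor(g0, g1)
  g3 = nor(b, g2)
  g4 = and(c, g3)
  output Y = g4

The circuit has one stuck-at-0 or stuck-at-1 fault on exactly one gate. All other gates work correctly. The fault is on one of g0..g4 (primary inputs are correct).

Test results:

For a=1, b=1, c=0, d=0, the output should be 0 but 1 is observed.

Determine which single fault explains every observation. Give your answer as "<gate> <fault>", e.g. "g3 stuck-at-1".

g4 stuck-at-1

Fault-free values for test 1 (a=1, b=1, c=0, d=0): g0=1, g1=1, g2=0, g3=0, g4=0, giving Y=0. Observed 1.
Test 1: faults giving observed 1 are {g4 stuck-at-1}.
Only g4 stuck-at-1 is consistent with every test.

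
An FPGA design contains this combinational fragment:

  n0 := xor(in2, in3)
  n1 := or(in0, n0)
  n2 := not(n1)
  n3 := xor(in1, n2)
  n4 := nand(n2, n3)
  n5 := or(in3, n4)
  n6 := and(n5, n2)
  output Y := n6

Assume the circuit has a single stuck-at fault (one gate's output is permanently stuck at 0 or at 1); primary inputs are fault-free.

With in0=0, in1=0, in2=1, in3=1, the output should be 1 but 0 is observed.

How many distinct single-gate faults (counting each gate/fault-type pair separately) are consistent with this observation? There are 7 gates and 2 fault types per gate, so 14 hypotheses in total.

5

Fault-free: n0=0, n1=0, n2=1, n3=1, n4=0, n5=1, n6=1 → 1. Observed 0.
  n0 stuck-at-0: output 1 ✗
  n0 stuck-at-1: output 0 ✓
  n1 stuck-at-0: output 1 ✗
  n1 stuck-at-1: output 0 ✓
  n2 stuck-at-0: output 0 ✓
  n2 stuck-at-1: output 1 ✗
  n3 stuck-at-0: output 1 ✗
  n3 stuck-at-1: output 1 ✗
  n4 stuck-at-0: output 1 ✗
  n4 stuck-at-1: output 1 ✗
  n5 stuck-at-0: output 0 ✓
  n5 stuck-at-1: output 1 ✗
  n6 stuck-at-0: output 0 ✓
  n6 stuck-at-1: output 1 ✗
Consistent faults: {n0 stuck-at-1, n1 stuck-at-1, n2 stuck-at-0, n5 stuck-at-0, n6 stuck-at-0} — 5 in all.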